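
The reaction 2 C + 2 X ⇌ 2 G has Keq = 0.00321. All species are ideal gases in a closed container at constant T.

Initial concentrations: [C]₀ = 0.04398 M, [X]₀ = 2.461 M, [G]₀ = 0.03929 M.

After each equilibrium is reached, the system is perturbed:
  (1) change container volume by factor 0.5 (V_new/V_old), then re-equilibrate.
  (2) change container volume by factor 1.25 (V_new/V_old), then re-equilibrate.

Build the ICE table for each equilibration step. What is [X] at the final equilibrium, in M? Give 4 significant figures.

[X]_eq = 3.976 M

Q₀ = 0.1318 vs Keq = 0.00321 ⇒ Q>K, reverse
Step 1:
                   C          X          G
  Initial    0.04398      2.461    0.03929
  Change       0.029      0.029     -0.029
  Equil      0.07298       2.49    0.01029
  solve Keq expr → x = -0.0145; check Q = 0.00321
Then change container volume by factor 0.5 (V_new/V_old).
Step 2:
                   C          X          G
  Initial      0.146       4.98    0.02059
  Change    -0.01597   -0.01597    0.01597
  Equil         0.13      4.964    0.03656
  solve Keq expr → x = 0.007984; check Q = 0.00321
Then change container volume by factor 1.25 (V_new/V_old).
Step 3:
                   C          X          G
  Initial      0.104      3.971    0.02925
  Change    0.004751   0.004751  -0.004751
  Equil       0.1087      3.976    0.02449
  solve Keq expr → x = -0.002375; check Q = 0.00321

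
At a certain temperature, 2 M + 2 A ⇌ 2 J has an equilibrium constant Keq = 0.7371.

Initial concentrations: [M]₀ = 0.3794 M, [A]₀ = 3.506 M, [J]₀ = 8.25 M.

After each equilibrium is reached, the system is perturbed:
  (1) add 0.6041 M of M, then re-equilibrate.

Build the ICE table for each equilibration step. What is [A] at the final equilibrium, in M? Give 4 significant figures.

[A]_eq = 4.441 M

Q₀ = 38.47 vs Keq = 0.7371 ⇒ Q>K, reverse
Step 1:
                   M          A          J
  Initial     0.3794      3.506       8.25
  Change       1.303      1.303     -1.303
  Equil        1.683      4.809      6.947
  solve Keq expr → x = -0.6516; check Q = 0.7371
Then add 0.6041 M of M.
Step 2:
                   M          A          J
  Initial      2.287      4.809      6.947
  Change     -0.3681    -0.3681     0.3681
  Equil        1.919      4.441      7.315
  solve Keq expr → x = 0.184; check Q = 0.7371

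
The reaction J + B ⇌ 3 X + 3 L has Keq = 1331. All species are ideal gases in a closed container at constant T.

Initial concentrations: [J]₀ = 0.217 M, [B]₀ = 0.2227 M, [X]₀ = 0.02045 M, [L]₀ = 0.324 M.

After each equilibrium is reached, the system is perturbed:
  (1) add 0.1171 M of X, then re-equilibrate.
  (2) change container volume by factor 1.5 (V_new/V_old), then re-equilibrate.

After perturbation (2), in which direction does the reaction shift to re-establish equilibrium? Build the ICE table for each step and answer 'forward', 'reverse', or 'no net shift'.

Q₀ = 6.0191e-06 vs Keq = 1331 ⇒ Q<K, forward
Step 1:
                  J         B         X         L
  Initial     0.217    0.2227   0.02045     0.324
  Change    -0.2067   -0.2067      0.62      0.62
  Equil     0.01035   0.01605    0.6404     0.944
  solve Keq expr → x = 0.2067; check Q = 1331
Then add 0.1171 M of X.
Step 2:
                  J         B         X         L
  Initial   0.01035   0.01605    0.7575     0.944
  Change   0.003088  0.003088 -0.009265 -0.009265
  Equil     0.01343   0.01913    0.7482    0.9347
  solve Keq expr → x = -0.003088; check Q = 1331
Then change container volume by factor 1.5 (V_new/V_old).
Step 3:
                  J         B         X         L
  Initial  0.008956   0.01276    0.4988    0.6231
  Change  -0.005343 -0.005343   0.01603   0.01603
  Equil    0.003612  0.007412    0.5149    0.6392
  solve Keq expr → x = 0.005343; check Q = 1331

Direction: forward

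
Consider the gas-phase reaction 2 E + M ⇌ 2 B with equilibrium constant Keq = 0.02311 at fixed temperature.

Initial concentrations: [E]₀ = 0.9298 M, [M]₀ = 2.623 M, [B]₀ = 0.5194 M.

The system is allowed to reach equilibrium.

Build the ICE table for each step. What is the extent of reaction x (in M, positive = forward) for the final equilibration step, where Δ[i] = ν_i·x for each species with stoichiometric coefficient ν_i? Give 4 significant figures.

x = -0.1141 M

Q₀ = 0.119 vs Keq = 0.02311 ⇒ Q>K, reverse
Step 1:
                   E          M          B
  init        0.9298      2.623     0.5194
  Δ           0.2282     0.1141    -0.2282
  eq           1.158      2.737     0.2912
  solve Keq expr → x = -0.1141; check Q = 0.02311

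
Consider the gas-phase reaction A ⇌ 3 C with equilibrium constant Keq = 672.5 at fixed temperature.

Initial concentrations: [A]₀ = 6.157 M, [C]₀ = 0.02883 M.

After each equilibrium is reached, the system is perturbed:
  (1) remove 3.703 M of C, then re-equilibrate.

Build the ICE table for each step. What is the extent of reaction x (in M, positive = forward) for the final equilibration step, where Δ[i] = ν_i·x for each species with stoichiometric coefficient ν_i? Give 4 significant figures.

Q₀ = 3.8919e-06 vs Keq = 672.5 ⇒ Q<K, forward
Step 1:
                    A           C
  I             6.157     0.02883
  C             -3.85       11.55
  E             2.307       11.58
  solve Keq expr → x = 3.85; check Q = 672.5
Then remove 3.703 M of C.
Step 2:
                    A           C
  I             2.307       7.874
  C            -0.756       2.268
  E             1.551       10.14
  solve Keq expr → x = 0.756; check Q = 672.5

x = 0.756 M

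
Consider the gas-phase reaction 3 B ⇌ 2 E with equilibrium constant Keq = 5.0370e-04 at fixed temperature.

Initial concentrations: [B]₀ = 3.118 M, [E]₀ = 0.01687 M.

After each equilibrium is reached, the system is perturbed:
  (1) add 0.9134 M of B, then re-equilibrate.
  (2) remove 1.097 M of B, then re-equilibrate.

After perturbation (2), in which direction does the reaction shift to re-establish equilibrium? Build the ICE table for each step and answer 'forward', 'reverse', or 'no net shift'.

Direction: reverse

Q₀ = 9.3886e-06 vs Keq = 5.0370e-04 ⇒ Q<K, forward
Step 1:
                    B           E
  I             3.118     0.01687
  C           -0.1471     0.09806
  E             2.971      0.1149
  solve Keq expr → x = 0.04903; check Q = 5.0370e-04
Then add 0.9134 M of B.
Step 2:
                    B           E
  I             3.884      0.1149
  C          -0.07764     0.05176
  E             3.807      0.1667
  solve Keq expr → x = 0.02588; check Q = 5.0370e-04
Then remove 1.097 M of B.
Step 3:
                    B           E
  I              2.71      0.1667
  C           0.09215    -0.06143
  E             2.802      0.1053
  solve Keq expr → x = -0.03072; check Q = 5.0370e-04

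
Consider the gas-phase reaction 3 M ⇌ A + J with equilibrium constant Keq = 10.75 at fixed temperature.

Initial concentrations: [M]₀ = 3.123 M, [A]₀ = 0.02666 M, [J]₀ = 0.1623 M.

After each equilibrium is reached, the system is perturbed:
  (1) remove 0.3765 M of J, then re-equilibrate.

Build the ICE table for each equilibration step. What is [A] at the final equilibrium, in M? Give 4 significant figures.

Q₀ = 1.4206e-04 vs Keq = 10.75 ⇒ Q<K, forward
Step 1:
                    M           A           J
  I             3.123     0.02666      0.1623
  C            -2.675      0.8916      0.8916
  E            0.4482      0.9183       1.054
  solve Keq expr → x = 0.8916; check Q = 10.75
Then remove 0.3765 M of J.
Step 2:
                    M           A           J
  I            0.4482      0.9183      0.6774
  C          -0.05532     0.01844     0.01844
  E            0.3929      0.9367      0.6958
  solve Keq expr → x = 0.01844; check Q = 10.75

[A]_eq = 0.9367 M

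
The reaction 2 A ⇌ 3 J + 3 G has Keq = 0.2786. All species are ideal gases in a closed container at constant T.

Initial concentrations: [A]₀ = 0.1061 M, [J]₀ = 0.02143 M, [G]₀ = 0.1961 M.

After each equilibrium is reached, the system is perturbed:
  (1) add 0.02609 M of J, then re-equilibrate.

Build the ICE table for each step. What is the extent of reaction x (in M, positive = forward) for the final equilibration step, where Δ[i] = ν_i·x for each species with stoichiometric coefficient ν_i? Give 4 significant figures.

x = -0.001848 M

Q₀ = 6.5928e-06 vs Keq = 0.2786 ⇒ Q<K, forward
Step 1:
                  A         J         G
  init       0.1061   0.02143    0.1961
  Δ        -0.08573    0.1286    0.1286
  eq        0.02037      0.15    0.3247
  solve Keq expr → x = 0.04287; check Q = 0.2786
Then add 0.02609 M of J.
Step 2:
                  A         J         G
  init      0.02037    0.1761    0.3247
  Δ        0.003695 -0.005543 -0.005543
  eq        0.02406    0.1706    0.3192
  solve Keq expr → x = -0.001848; check Q = 0.2786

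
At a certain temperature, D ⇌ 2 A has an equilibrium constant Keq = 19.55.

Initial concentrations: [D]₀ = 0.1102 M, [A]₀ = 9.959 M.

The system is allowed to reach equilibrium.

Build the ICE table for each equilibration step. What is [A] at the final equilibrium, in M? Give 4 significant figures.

Q₀ = 900 vs Keq = 19.55 ⇒ Q>K, reverse
Step 1:
                    D           A
  init         0.1102       9.959
  Δ             1.869      -3.738
  eq            1.979       6.221
  solve Keq expr → x = -1.869; check Q = 19.55

[A]_eq = 6.221 M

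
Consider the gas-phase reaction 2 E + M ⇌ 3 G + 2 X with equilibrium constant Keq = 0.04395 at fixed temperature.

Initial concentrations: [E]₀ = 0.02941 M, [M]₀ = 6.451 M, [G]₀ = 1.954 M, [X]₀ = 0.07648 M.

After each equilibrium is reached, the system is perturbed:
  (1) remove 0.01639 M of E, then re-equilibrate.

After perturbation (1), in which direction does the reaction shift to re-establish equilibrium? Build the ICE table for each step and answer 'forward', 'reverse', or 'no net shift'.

Direction: reverse

Q₀ = 7.821 vs Keq = 0.04395 ⇒ Q>K, reverse
Step 1:
                   E          M          G          X
  Initial    0.02941      6.451      1.954    0.07648
  Change     0.05816    0.02908   -0.08724   -0.05816
  Equil      0.08757       6.48      1.867    0.01832
  solve Keq expr → x = -0.02908; check Q = 0.04395
Then remove 0.01639 M of E.
Step 2:
                   E          M          G          X
  Initial    0.07118       6.48      1.867    0.01832
  Change    0.002791   0.001396  -0.004187  -0.002791
  Equil      0.07397      6.481      1.863    0.01553
  solve Keq expr → x = -0.001396; check Q = 0.04395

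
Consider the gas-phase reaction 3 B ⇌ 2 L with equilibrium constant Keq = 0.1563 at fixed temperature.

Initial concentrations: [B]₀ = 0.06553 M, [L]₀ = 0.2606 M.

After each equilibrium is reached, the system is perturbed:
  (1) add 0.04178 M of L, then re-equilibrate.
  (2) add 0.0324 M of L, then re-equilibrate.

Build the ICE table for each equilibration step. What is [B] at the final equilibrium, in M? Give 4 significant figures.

[B]_eq = 0.4113 M

Q₀ = 241.3 vs Keq = 0.1563 ⇒ Q>K, reverse
Step 1:
                   B          L
  I          0.06553     0.2606
  C           0.2737    -0.1825
  E           0.3393    0.07812
  solve Keq expr → x = -0.09124; check Q = 0.1563
Then add 0.04178 M of L.
Step 2:
                   B          L
  I           0.3393     0.1199
  C          0.04087   -0.02725
  E           0.3801    0.09265
  solve Keq expr → x = -0.01362; check Q = 0.1563
Then add 0.0324 M of L.
Step 3:
                   B          L
  I           0.3801     0.1251
  C          0.03116   -0.02078
  E           0.4113     0.1043
  solve Keq expr → x = -0.01039; check Q = 0.1563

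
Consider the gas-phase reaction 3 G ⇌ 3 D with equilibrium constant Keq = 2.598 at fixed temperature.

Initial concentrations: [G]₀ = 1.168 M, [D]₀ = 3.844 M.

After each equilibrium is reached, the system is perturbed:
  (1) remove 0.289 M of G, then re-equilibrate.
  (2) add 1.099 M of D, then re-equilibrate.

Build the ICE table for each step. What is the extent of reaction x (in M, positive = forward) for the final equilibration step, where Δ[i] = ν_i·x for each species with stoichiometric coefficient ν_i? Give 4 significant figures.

x = -0.1543 M

Q₀ = 35.65 vs Keq = 2.598 ⇒ Q>K, reverse
Step 1:
                  G         D
  init        1.168     3.844
  Δ          0.9426   -0.9426
  eq          2.111     2.901
  solve Keq expr → x = -0.3142; check Q = 2.598
Then remove 0.289 M of G.
Step 2:
                  G         D
  init        1.822     2.901
  Δ          0.1673   -0.1673
  eq          1.989     2.734
  solve Keq expr → x = -0.05577; check Q = 2.598
Then add 1.099 M of D.
Step 3:
                  G         D
  init        1.989     3.833
  Δ          0.4628   -0.4628
  eq          2.452      3.37
  solve Keq expr → x = -0.1543; check Q = 2.598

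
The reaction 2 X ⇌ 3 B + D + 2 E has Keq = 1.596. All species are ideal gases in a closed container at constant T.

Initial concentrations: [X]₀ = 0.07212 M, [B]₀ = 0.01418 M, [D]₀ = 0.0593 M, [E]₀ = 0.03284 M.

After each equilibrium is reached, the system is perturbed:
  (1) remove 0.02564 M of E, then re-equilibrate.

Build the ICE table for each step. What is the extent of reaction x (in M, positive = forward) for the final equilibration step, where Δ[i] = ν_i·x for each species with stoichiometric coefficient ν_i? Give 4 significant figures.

x = 1.2766e-04 M

Q₀ = 3.5057e-08 vs Keq = 1.596 ⇒ Q<K, forward
Step 1:
                    X           B           D           E
  Initial     0.07212     0.01418      0.0593     0.03284
  Change     -0.07106      0.1066     0.03553     0.07106
  Equil      0.001063      0.1208     0.09483      0.1039
  solve Keq expr → x = 0.03553; check Q = 1.596
Then remove 0.02564 M of E.
Step 2:
                    X           B           D           E
  Initial    0.001063      0.1208     0.09483     0.07826
  Change  -2.5531e-04  3.8297e-04  1.2766e-04  2.5531e-04
  Equil    8.0754e-04      0.1211     0.09496     0.07851
  solve Keq expr → x = 1.2766e-04; check Q = 1.596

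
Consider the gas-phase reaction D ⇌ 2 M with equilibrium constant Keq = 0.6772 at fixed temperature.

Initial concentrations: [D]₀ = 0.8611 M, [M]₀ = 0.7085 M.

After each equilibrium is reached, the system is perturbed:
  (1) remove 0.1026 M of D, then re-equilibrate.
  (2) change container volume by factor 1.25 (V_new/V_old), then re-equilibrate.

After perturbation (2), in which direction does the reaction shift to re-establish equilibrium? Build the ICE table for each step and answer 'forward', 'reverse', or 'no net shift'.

Direction: forward

Q₀ = 0.5829 vs Keq = 0.6772 ⇒ Q<K, forward
Step 1:
                   D          M
  Initial     0.8611     0.7085
  Change    -0.02254    0.04507
  Equil       0.8386     0.7536
  solve Keq expr → x = 0.02254; check Q = 0.6772
Then remove 0.1026 M of D.
Step 2:
                   D          M
  Initial      0.736     0.7536
  Change     0.01922   -0.03844
  Equil       0.7552     0.7151
  solve Keq expr → x = -0.01922; check Q = 0.6772
Then change container volume by factor 1.25 (V_new/V_old).
Step 3:
                   D          M
  Initial     0.6041     0.5721
  Change    -0.02663    0.05327
  Equil       0.5775     0.6254
  solve Keq expr → x = 0.02663; check Q = 0.6772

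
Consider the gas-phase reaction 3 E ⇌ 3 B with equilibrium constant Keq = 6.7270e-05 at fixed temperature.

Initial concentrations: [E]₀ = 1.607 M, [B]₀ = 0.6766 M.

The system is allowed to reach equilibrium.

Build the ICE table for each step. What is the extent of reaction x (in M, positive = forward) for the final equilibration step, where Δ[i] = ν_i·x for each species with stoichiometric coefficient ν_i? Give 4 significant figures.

Q₀ = 0.07464 vs Keq = 6.7270e-05 ⇒ Q>K, reverse
Step 1:
                   E          B
  init         1.607     0.6766
  Δ           0.5874    -0.5874
  eq           2.194    0.08924
  solve Keq expr → x = -0.1958; check Q = 6.7270e-05

x = -0.1958 M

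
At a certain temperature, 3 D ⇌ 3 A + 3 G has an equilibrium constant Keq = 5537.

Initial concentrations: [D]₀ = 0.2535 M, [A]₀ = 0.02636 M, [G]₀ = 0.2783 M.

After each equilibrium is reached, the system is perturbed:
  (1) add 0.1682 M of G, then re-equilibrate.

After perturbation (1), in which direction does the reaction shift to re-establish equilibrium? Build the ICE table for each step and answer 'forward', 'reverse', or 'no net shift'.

Q₀ = 2.4235e-05 vs Keq = 5537 ⇒ Q<K, forward
Step 1:
                  D         A         G
  I          0.2535   0.02636    0.2783
  C         -0.2455    0.2455    0.2455
  E        0.008047    0.2718    0.5238
  solve Keq expr → x = 0.08182; check Q = 5537
Then add 0.1682 M of G.
Step 2:
                  D         A         G
  I        0.008047    0.2718     0.692
  C        0.002451 -0.002451 -0.002451
  E          0.0105    0.2694    0.6895
  solve Keq expr → x = -8.1703e-04; check Q = 5537

Direction: reverse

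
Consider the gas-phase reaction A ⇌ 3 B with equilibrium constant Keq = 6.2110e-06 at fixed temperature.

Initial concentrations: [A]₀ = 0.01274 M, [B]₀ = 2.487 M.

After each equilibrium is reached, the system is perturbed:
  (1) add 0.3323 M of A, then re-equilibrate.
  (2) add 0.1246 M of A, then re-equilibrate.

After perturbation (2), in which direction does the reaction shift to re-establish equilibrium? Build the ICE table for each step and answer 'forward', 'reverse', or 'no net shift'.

Direction: forward

Q₀ = 1207 vs Keq = 6.2110e-06 ⇒ Q>K, reverse
Step 1:
                    A           B
  Initial     0.01274       2.487
  Change       0.8232       -2.47
  Equil         0.836     0.01732
  solve Keq expr → x = -0.8232; check Q = 6.2110e-06
Then add 0.3323 M of A.
Step 2:
                    A           B
  Initial       1.168     0.01732
  Change  -6.7998e-04     0.00204
  Equil         1.168     0.01936
  solve Keq expr → x = 6.7998e-04; check Q = 6.2110e-06
Then add 0.1246 M of A.
Step 3:
                    A           B
  Initial       1.292     0.01936
  Change  -2.2142e-04  6.6425e-04
  Equil         1.292     0.02002
  solve Keq expr → x = 2.2142e-04; check Q = 6.2110e-06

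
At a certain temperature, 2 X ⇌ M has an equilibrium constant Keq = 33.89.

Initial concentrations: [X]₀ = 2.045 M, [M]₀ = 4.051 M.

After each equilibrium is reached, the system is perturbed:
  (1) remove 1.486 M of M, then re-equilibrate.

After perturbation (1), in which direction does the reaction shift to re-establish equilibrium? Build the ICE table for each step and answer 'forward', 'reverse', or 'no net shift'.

Q₀ = 0.9687 vs Keq = 33.89 ⇒ Q<K, forward
Step 1:
                   X          M
  init         2.045      4.051
  Δ           -1.665     0.8327
  eq          0.3796      4.884
  solve Keq expr → x = 0.8327; check Q = 33.89
Then remove 1.486 M of M.
Step 2:
                   X          M
  init        0.3796      3.398
  Δ         -0.06155    0.03077
  eq          0.3181      3.428
  solve Keq expr → x = 0.03077; check Q = 33.89

Direction: forward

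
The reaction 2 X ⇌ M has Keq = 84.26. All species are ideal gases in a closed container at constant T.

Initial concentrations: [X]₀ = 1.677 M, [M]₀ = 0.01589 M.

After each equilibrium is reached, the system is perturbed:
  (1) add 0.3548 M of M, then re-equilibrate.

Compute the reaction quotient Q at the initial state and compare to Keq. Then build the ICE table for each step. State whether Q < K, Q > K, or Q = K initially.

Q₀ = 0.00565; Q < K (proceeds forward)

Q₀ = 0.00565 vs Keq = 84.26 ⇒ Q<K, forward
Step 1:
                  X         M
  init        1.677   0.01589
  Δ          -1.579    0.7896
  eq        0.09777    0.8055
  solve Keq expr → x = 0.7896; check Q = 84.26
Then add 0.3548 M of M.
Step 2:
                  X         M
  init      0.09777      1.16
  Δ         0.01909 -0.009545
  eq         0.1169     1.151
  solve Keq expr → x = -0.009545; check Q = 84.26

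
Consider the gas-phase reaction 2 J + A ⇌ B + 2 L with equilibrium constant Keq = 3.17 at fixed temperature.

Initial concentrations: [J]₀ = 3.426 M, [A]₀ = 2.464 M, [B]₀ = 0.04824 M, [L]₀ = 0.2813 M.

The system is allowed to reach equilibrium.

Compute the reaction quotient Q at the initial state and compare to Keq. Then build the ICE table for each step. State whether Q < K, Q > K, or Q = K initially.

Q₀ = 1.3199e-04 vs Keq = 3.17 ⇒ Q<K, forward
Step 1:
                   J          A          B          L
  init         3.426      2.464    0.04824     0.2813
  Δ           -2.174     -1.087      1.087      2.174
  eq           1.252      1.377      1.135      2.455
  solve Keq expr → x = 1.087; check Q = 3.17

Q₀ = 1.3199e-04; Q < K (proceeds forward)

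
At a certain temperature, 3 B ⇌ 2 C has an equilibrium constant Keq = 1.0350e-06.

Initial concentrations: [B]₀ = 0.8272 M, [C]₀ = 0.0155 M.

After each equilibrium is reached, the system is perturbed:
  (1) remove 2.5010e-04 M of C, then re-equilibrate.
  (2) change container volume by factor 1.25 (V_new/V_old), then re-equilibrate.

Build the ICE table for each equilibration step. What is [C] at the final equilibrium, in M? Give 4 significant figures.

[C]_eq = 5.6947e-04 M

Q₀ = 4.2446e-04 vs Keq = 1.0350e-06 ⇒ Q>K, reverse
Step 1:
                    B           C
  init         0.8272      0.0155
  Δ           0.02206     -0.0147
  eq           0.8493  7.9621e-04
  solve Keq expr → x = -0.007352; check Q = 1.0350e-06
Then remove 2.5010e-04 M of C.
Step 2:
                    B           C
  init         0.8493  5.4611e-04
  Δ       -3.7436e-04  2.4957e-04
  eq           0.8489  7.9568e-04
  solve Keq expr → x = 1.2479e-04; check Q = 1.0350e-06
Then change container volume by factor 1.25 (V_new/V_old).
Step 3:
                    B           C
  init         0.6791  6.3655e-04
  Δ        1.0061e-04 -6.7076e-05
  eq           0.6792  5.6947e-04
  solve Keq expr → x = -3.3538e-05; check Q = 1.0350e-06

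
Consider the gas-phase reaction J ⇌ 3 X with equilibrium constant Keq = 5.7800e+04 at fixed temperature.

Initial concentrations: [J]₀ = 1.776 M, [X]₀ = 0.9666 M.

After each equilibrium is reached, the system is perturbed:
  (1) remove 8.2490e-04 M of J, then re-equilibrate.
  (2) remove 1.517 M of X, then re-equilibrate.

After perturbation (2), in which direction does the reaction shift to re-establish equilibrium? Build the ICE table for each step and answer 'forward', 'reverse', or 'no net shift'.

Direction: forward

Q₀ = 0.5085 vs Keq = 5.7800e+04 ⇒ Q<K, forward
Step 1:
                    J           X
  init          1.776      0.9666
  Δ            -1.772       5.315
  eq         0.004289       6.282
  solve Keq expr → x = 1.772; check Q = 5.7800e+04
Then remove 8.2490e-04 M of J.
Step 2:
                    J           X
  init       0.003464       6.282
  Δ        8.1986e-04    -0.00246
  eq         0.004284       6.279
  solve Keq expr → x = -8.1986e-04; check Q = 5.7800e+04
Then remove 1.517 M of X.
Step 3:
                    J           X
  init       0.004284       4.762
  Δ         -0.002406    0.007219
  eq         0.001877       4.769
  solve Keq expr → x = 0.002406; check Q = 5.7800e+04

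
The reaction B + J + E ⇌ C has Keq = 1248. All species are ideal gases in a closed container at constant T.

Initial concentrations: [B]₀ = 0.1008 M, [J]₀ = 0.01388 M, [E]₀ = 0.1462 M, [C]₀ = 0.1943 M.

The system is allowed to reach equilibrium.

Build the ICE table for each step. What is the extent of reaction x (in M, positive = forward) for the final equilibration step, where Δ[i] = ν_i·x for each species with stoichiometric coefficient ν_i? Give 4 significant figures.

Q₀ = 949.9 vs Keq = 1248 ⇒ Q<K, forward
Step 1:
                   B          J          E          C
  I           0.1008    0.01388     0.1462     0.1943
  C        -0.002673  -0.002673  -0.002673   0.002673
  E          0.09813    0.01121     0.1435      0.197
  solve Keq expr → x = 0.002673; check Q = 1248

x = 0.002673 M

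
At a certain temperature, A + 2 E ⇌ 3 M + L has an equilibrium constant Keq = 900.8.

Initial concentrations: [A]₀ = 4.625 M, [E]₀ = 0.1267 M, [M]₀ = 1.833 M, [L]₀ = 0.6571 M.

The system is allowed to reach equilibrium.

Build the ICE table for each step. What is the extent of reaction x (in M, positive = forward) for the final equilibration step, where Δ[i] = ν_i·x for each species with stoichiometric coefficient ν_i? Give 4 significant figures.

x = 0.04532 M

Q₀ = 54.51 vs Keq = 900.8 ⇒ Q<K, forward
Step 1:
                   A          E          M          L
  I            4.625     0.1267      1.833     0.6571
  C         -0.04532   -0.09065      0.136    0.04532
  E             4.58    0.03605      1.969     0.7024
  solve Keq expr → x = 0.04532; check Q = 900.8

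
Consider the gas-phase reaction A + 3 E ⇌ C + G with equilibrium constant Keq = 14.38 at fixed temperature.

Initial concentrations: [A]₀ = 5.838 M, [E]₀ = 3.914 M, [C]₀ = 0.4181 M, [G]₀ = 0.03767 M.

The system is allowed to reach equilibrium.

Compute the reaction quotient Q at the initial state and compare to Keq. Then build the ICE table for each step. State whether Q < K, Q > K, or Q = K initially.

Q₀ = 4.4993e-05 vs Keq = 14.38 ⇒ Q<K, forward
Step 1:
                  A         E         C         G
  init        5.838     3.914    0.4181   0.03767
  Δ          -1.201    -3.603     1.201     1.201
  eq          4.637     0.311     1.619     1.239
  solve Keq expr → x = 1.201; check Q = 14.38

Q₀ = 4.4993e-05; Q < K (proceeds forward)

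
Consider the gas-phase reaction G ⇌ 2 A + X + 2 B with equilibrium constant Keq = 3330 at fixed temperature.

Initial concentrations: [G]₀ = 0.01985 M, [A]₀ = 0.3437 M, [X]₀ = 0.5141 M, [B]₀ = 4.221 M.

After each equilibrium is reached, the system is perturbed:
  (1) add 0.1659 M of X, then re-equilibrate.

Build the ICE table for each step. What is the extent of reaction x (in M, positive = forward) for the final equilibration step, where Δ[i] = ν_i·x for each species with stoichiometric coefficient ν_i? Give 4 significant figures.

x = -1.3136e-04 M

Q₀ = 54.51 vs Keq = 3330 ⇒ Q<K, forward
Step 1:
                    G           A           X           B
  I           0.01985      0.3437      0.5141       4.221
  C          -0.01942     0.03885     0.01942     0.03885
  E        4.2547e-04      0.3825      0.5335        4.26
  solve Keq expr → x = 0.01942; check Q = 3330
Then add 0.1659 M of X.
Step 2:
                    G           A           X           B
  I        4.2547e-04      0.3825      0.6994        4.26
  C        1.3136e-04 -2.6272e-04 -1.3136e-04 -2.6272e-04
  E        5.5684e-04      0.3823      0.6993        4.26
  solve Keq expr → x = -1.3136e-04; check Q = 3330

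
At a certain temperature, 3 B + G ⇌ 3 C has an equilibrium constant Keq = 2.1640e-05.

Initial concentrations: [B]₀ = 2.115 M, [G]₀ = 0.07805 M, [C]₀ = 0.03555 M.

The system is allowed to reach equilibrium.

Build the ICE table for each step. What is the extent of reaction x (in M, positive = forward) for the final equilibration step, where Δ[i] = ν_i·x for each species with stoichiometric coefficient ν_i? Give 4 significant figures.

Q₀ = 6.0844e-05 vs Keq = 2.1640e-05 ⇒ Q>K, reverse
Step 1:
                  B         G         C
  I           2.115   0.07805   0.03555
  C        0.009893  0.003298 -0.009893
  E           2.125   0.08135   0.02566
  solve Keq expr → x = -0.003298; check Q = 2.1640e-05

x = -0.003298 M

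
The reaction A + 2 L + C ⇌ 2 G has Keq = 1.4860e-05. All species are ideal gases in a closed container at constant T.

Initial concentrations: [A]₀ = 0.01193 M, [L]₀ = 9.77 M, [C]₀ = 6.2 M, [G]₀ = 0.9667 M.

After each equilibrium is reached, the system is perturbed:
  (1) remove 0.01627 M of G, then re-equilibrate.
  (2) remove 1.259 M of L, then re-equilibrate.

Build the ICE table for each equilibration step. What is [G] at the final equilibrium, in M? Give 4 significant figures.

[G]_eq = 0.06303 M

Q₀ = 0.1324 vs Keq = 1.4860e-05 ⇒ Q>K, reverse
Step 1:
                   A          L          C          G
  Initial    0.01193       9.77        6.2     0.9667
  Change      0.4474     0.8949     0.4474    -0.8949
  Equil       0.4594      10.66      6.647    0.07184
  solve Keq expr → x = -0.4474; check Q = 1.4860e-05
Then remove 0.01627 M of G.
Step 2:
                   A          L          C          G
  Initial     0.4594      10.66      6.647    0.05557
  Change   -0.007758   -0.01552  -0.007758    0.01552
  Equil       0.4516      10.65       6.64    0.07109
  solve Keq expr → x = 0.007758; check Q = 1.4860e-05
Then remove 1.259 M of L.
Step 3:
                   A          L          C          G
  Initial     0.4516       9.39       6.64    0.07109
  Change    0.004026   0.008052   0.004026  -0.008052
  Equil       0.4556      9.398      6.644    0.06303
  solve Keq expr → x = -0.004026; check Q = 1.4860e-05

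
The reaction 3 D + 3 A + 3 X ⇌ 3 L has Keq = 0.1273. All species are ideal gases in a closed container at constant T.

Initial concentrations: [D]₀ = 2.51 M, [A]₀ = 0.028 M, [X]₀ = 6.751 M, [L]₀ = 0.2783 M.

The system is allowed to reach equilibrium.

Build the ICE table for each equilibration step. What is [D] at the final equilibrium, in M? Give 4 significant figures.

[D]_eq = 2.514 M

Q₀ = 0.2018 vs Keq = 0.1273 ⇒ Q>K, reverse
Step 1:
                    D           A           X           L
  I              2.51       0.028       6.751      0.2783
  C          0.004096    0.004096    0.004096   -0.004096
  E             2.514      0.0321       6.755      0.2742
  solve Keq expr → x = -0.001365; check Q = 0.1273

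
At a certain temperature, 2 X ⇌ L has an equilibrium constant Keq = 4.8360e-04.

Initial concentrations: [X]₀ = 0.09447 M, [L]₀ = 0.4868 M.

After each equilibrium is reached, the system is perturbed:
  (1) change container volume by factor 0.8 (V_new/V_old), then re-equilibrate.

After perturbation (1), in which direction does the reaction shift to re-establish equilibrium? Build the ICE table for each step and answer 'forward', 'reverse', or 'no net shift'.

Direction: forward

Q₀ = 54.55 vs Keq = 4.8360e-04 ⇒ Q>K, reverse
Step 1:
                    X           L
  I           0.09447      0.4868
  C            0.9725     -0.4862
  E             1.067  5.5054e-04
  solve Keq expr → x = -0.4862; check Q = 4.8360e-04
Then change container volume by factor 0.8 (V_new/V_old).
Step 2:
                    X           L
  I             1.334  6.8818e-04
  C       -3.4320e-04  1.7160e-04
  E             1.333  8.5978e-04
  solve Keq expr → x = 1.7160e-04; check Q = 4.8360e-04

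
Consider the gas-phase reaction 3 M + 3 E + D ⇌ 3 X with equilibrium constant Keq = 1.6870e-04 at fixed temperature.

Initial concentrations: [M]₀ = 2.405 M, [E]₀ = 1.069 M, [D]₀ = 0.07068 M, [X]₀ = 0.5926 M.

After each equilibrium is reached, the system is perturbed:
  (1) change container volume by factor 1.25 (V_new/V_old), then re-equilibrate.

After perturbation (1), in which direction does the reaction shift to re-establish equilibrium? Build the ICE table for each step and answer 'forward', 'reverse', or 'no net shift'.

Direction: reverse

Q₀ = 0.1733 vs Keq = 1.6870e-04 ⇒ Q>K, reverse
Step 1:
                   M          E          D          X
  I            2.405      1.069    0.07068     0.5926
  C           0.4482     0.4482     0.1494    -0.4482
  E            2.853      1.517     0.2201     0.1444
  solve Keq expr → x = -0.1494; check Q = 1.6870e-04
Then change container volume by factor 1.25 (V_new/V_old).
Step 2:
                   M          E          D          X
  I            2.283      1.214     0.1761     0.1155
  C          0.02554    0.02554   0.008513   -0.02554
  E            2.308      1.239     0.1846    0.08999
  solve Keq expr → x = -0.008513; check Q = 1.6870e-04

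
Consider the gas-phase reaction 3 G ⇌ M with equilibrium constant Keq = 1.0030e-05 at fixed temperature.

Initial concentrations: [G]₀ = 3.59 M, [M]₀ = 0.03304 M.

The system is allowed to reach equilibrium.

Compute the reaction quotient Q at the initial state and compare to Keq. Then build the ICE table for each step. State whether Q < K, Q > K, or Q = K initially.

Q₀ = 7.1410e-04; Q > K (proceeds reverse)

Q₀ = 7.1410e-04 vs Keq = 1.0030e-05 ⇒ Q>K, reverse
Step 1:
                  G         M
  I            3.59   0.03304
  C         0.09761  -0.03254
  E           3.688 5.0296e-04
  solve Keq expr → x = -0.03254; check Q = 1.0030e-05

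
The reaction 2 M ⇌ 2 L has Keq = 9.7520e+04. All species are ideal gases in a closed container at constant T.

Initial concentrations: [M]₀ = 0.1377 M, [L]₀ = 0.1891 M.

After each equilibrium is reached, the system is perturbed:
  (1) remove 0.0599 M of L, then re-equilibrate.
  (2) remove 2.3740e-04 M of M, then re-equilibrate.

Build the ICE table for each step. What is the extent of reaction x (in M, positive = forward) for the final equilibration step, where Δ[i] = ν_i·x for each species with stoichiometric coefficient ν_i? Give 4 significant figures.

Q₀ = 1.886 vs Keq = 9.7520e+04 ⇒ Q<K, forward
Step 1:
                   M          L
  I           0.1377     0.1891
  C          -0.1367     0.1367
  E         0.001043     0.3258
  solve Keq expr → x = 0.06833; check Q = 9.7520e+04
Then remove 0.0599 M of L.
Step 2:
                   M          L
  I         0.001043     0.2659
  C       -1.9120e-04 1.9120e-04
  E       8.5195e-04      0.266
  solve Keq expr → x = 9.5601e-05; check Q = 9.7520e+04
Then remove 2.3740e-04 M of M.
Step 3:
                   M          L
  I       6.1455e-04      0.266
  C       2.3664e-04 -2.3664e-04
  E       8.5119e-04     0.2658
  solve Keq expr → x = -1.1832e-04; check Q = 9.7520e+04

x = -1.1832e-04 M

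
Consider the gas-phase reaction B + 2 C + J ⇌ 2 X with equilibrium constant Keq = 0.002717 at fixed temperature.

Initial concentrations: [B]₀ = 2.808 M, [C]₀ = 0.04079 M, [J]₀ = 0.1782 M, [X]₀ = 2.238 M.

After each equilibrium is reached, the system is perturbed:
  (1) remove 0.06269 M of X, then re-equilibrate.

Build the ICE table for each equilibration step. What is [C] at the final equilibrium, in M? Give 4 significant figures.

[C]_eq = 1.998 M

Q₀ = 6016 vs Keq = 0.002717 ⇒ Q>K, reverse
Step 1:
                   B          C          J          X
  Initial      2.808    0.04079     0.1782      2.238
  Change       1.005      2.011      1.005     -2.011
  Equil        3.813      2.052      1.184     0.2272
  solve Keq expr → x = -1.005; check Q = 0.002717
Then remove 0.06269 M of X.
Step 2:
                   B          C          J          X
  Initial      3.813      2.052      1.184     0.1645
  Change    -0.02674   -0.05348   -0.02674    0.05348
  Equil        3.787      1.998      1.157      0.218
  solve Keq expr → x = 0.02674; check Q = 0.002717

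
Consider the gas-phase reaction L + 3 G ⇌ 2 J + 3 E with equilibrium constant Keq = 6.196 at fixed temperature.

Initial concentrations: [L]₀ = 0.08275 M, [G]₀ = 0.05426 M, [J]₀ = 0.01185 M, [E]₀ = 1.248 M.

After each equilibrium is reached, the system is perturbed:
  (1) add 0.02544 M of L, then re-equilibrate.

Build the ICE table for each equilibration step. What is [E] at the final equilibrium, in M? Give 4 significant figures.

Q₀ = 20.65 vs Keq = 6.196 ⇒ Q>K, reverse
Step 1:
                   L          G          J          E
  I          0.08275    0.05426    0.01185      1.248
  C          0.00204   0.006119   -0.00408  -0.006119
  E          0.08479    0.06038    0.00777      1.242
  solve Keq expr → x = -0.00204; check Q = 6.196
Then add 0.02544 M of L.
Step 2:
                   L          G          J          E
  I           0.1102    0.06038    0.00777      1.242
  C       -3.9945e-04  -0.001198 7.9890e-04   0.001198
  E           0.1098    0.05918   0.008569      1.243
  solve Keq expr → x = 3.9945e-04; check Q = 6.196

[E]_eq = 1.243 M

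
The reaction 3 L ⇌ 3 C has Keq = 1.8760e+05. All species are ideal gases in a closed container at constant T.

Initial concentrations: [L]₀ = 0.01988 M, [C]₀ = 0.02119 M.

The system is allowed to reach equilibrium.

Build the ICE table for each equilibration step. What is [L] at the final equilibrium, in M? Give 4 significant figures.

Q₀ = 1.211 vs Keq = 1.8760e+05 ⇒ Q<K, forward
Step 1:
                   L          C
  Initial    0.01988    0.02119
  Change    -0.01917    0.01917
  Equil   7.0511e-04    0.04036
  solve Keq expr → x = 0.006392; check Q = 1.8760e+05

[L]_eq = 7.0511e-04 M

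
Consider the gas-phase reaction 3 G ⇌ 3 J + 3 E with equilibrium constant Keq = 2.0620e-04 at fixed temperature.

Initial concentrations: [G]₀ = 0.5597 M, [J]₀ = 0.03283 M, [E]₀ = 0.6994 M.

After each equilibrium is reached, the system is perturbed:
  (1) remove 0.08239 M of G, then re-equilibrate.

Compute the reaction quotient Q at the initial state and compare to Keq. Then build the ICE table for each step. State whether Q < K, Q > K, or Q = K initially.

Q₀ = 6.9044e-05 vs Keq = 2.0620e-04 ⇒ Q<K, forward
Step 1:
                    G           J           E
  init         0.5597     0.03283      0.6994
  Δ          -0.01257     0.01257     0.01257
  eq           0.5471      0.0454       0.712
  solve Keq expr → x = 0.00419; check Q = 2.0620e-04
Then remove 0.08239 M of G.
Step 2:
                    G           J           E
  init         0.4647      0.0454       0.712
  Δ          0.006006   -0.006006   -0.006006
  eq           0.4707     0.03939       0.706
  solve Keq expr → x = -0.002002; check Q = 2.0620e-04

Q₀ = 6.9044e-05; Q < K (proceeds forward)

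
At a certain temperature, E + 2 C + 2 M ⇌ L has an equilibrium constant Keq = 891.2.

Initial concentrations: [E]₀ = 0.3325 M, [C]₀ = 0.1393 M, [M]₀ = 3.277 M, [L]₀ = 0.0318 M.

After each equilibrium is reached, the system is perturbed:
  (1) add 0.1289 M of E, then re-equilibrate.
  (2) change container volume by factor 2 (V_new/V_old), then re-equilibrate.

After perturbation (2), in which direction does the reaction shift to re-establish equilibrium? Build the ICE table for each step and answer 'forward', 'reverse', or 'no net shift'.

Q₀ = 0.459 vs Keq = 891.2 ⇒ Q<K, forward
Step 1:
                    E           C           M           L
  I            0.3325      0.1393       3.277      0.0318
  C          -0.06641     -0.1328     -0.1328     0.06641
  E            0.2661    0.006473       3.144     0.09821
  solve Keq expr → x = 0.06641; check Q = 891.2
Then add 0.1289 M of E.
Step 2:
                    E           C           M           L
  I             0.395    0.006473       3.144     0.09821
  C       -5.6947e-04   -0.001139   -0.001139  5.6947e-04
  E            0.3944    0.005334       3.143     0.09878
  solve Keq expr → x = 5.6947e-04; check Q = 891.2
Then change container volume by factor 2 (V_new/V_old).
Step 3:
                    E           C           M           L
  I            0.1972    0.002667       1.572     0.04939
  C          0.003724    0.007447    0.007447   -0.003724
  E            0.2009     0.01011       1.579     0.04567
  solve Keq expr → x = -0.003724; check Q = 891.2

Direction: reverse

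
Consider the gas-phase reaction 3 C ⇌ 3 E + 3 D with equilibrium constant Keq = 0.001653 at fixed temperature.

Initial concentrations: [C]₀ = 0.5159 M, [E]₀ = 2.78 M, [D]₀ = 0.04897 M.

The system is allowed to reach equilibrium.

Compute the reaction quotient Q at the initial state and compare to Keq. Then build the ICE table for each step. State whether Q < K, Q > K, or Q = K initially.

Q₀ = 0.01838 vs Keq = 0.001653 ⇒ Q>K, reverse
Step 1:
                  C         E         D
  Initial    0.5159      2.78   0.04897
  Change    0.02572  -0.02572  -0.02572
  Equil      0.5416     2.754   0.02325
  solve Keq expr → x = -0.008573; check Q = 0.001653

Q₀ = 0.01838; Q > K (proceeds reverse)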